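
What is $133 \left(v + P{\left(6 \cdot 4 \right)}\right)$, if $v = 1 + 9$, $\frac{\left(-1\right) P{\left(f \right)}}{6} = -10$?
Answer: $9310$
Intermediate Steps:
$P{\left(f \right)} = 60$ ($P{\left(f \right)} = \left(-6\right) \left(-10\right) = 60$)
$v = 10$
$133 \left(v + P{\left(6 \cdot 4 \right)}\right) = 133 \left(10 + 60\right) = 133 \cdot 70 = 9310$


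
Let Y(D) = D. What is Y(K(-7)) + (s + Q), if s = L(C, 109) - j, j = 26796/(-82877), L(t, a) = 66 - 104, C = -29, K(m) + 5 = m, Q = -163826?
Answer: -13581524456/82877 ≈ -1.6388e+5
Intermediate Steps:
K(m) = -5 + m
L(t, a) = -38
j = -26796/82877 (j = 26796*(-1/82877) = -26796/82877 ≈ -0.32332)
s = -3122530/82877 (s = -38 - 1*(-26796/82877) = -38 + 26796/82877 = -3122530/82877 ≈ -37.677)
Y(K(-7)) + (s + Q) = (-5 - 7) + (-3122530/82877 - 163826) = -12 - 13580529932/82877 = -13581524456/82877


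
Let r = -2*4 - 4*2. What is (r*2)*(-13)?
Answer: 416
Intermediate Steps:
r = -16 (r = -8 - 8 = -16)
(r*2)*(-13) = -16*2*(-13) = -32*(-13) = 416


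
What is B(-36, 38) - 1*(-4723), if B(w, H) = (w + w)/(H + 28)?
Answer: 51941/11 ≈ 4721.9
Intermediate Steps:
B(w, H) = 2*w/(28 + H) (B(w, H) = (2*w)/(28 + H) = 2*w/(28 + H))
B(-36, 38) - 1*(-4723) = 2*(-36)/(28 + 38) - 1*(-4723) = 2*(-36)/66 + 4723 = 2*(-36)*(1/66) + 4723 = -12/11 + 4723 = 51941/11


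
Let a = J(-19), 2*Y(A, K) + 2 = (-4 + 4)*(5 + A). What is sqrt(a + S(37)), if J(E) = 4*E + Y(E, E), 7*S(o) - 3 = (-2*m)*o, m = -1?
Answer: I*sqrt(66) ≈ 8.124*I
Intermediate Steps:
Y(A, K) = -1 (Y(A, K) = -1 + ((-4 + 4)*(5 + A))/2 = -1 + (0*(5 + A))/2 = -1 + (1/2)*0 = -1 + 0 = -1)
S(o) = 3/7 + 2*o/7 (S(o) = 3/7 + ((-2*(-1))*o)/7 = 3/7 + (2*o)/7 = 3/7 + 2*o/7)
J(E) = -1 + 4*E (J(E) = 4*E - 1 = -1 + 4*E)
a = -77 (a = -1 + 4*(-19) = -1 - 76 = -77)
sqrt(a + S(37)) = sqrt(-77 + (3/7 + (2/7)*37)) = sqrt(-77 + (3/7 + 74/7)) = sqrt(-77 + 11) = sqrt(-66) = I*sqrt(66)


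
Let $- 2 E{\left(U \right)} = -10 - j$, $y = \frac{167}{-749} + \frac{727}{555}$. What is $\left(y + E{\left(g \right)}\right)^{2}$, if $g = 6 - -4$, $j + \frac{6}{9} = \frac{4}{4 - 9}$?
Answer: $\frac{198108668836}{6912093321} \approx 28.661$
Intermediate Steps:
$j = - \frac{22}{15}$ ($j = - \frac{2}{3} + \frac{4}{4 - 9} = - \frac{2}{3} + \frac{4}{-5} = - \frac{2}{3} + 4 \left(- \frac{1}{5}\right) = - \frac{2}{3} - \frac{4}{5} = - \frac{22}{15} \approx -1.4667$)
$y = \frac{451838}{415695}$ ($y = 167 \left(- \frac{1}{749}\right) + 727 \cdot \frac{1}{555} = - \frac{167}{749} + \frac{727}{555} = \frac{451838}{415695} \approx 1.0869$)
$g = 10$ ($g = 6 + 4 = 10$)
$E{\left(U \right)} = \frac{64}{15}$ ($E{\left(U \right)} = - \frac{-10 - - \frac{22}{15}}{2} = - \frac{-10 + \frac{22}{15}}{2} = \left(- \frac{1}{2}\right) \left(- \frac{128}{15}\right) = \frac{64}{15}$)
$\left(y + E{\left(g \right)}\right)^{2} = \left(\frac{451838}{415695} + \frac{64}{15}\right)^{2} = \left(\frac{445094}{83139}\right)^{2} = \frac{198108668836}{6912093321}$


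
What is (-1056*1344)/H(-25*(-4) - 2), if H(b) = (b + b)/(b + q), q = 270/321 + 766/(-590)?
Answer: -156065260032/220955 ≈ -7.0632e+5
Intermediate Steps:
q = -14431/31565 (q = 270*(1/321) + 766*(-1/590) = 90/107 - 383/295 = -14431/31565 ≈ -0.45718)
H(b) = 2*b/(-14431/31565 + b) (H(b) = (b + b)/(b - 14431/31565) = (2*b)/(-14431/31565 + b) = 2*b/(-14431/31565 + b))
(-1056*1344)/H(-25*(-4) - 2) = (-1056*1344)/((63130*(-25*(-4) - 2)/(-14431 + 31565*(-25*(-4) - 2)))) = -1419264*(-14431 + 31565*(100 - 2))/(63130*(100 - 2)) = -1419264/(63130*98/(-14431 + 31565*98)) = -1419264/(63130*98/(-14431 + 3093370)) = -1419264/(63130*98/3078939) = -1419264/(63130*98*(1/3078939)) = -1419264/6186740/3078939 = -1419264*3078939/6186740 = -156065260032/220955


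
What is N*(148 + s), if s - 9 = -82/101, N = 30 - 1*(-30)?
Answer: 946500/101 ≈ 9371.3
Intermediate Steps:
N = 60 (N = 30 + 30 = 60)
s = 827/101 (s = 9 - 82/101 = 827/101 ≈ 8.1881)
N*(148 + s) = 60*(148 + 827/101) = 60*(15775/101) = 946500/101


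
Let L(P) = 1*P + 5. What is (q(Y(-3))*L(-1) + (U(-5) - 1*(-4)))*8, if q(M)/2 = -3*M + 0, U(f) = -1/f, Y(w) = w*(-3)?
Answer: -8472/5 ≈ -1694.4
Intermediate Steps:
Y(w) = -3*w
L(P) = 5 + P (L(P) = P + 5 = 5 + P)
q(M) = -6*M (q(M) = 2*(-3*M + 0) = 2*(-3*M) = -6*M)
(q(Y(-3))*L(-1) + (U(-5) - 1*(-4)))*8 = ((-(-18)*(-3))*(5 - 1) + (-1/(-5) - 1*(-4)))*8 = (-6*9*4 + (-1*(-1/5) + 4))*8 = (-54*4 + (1/5 + 4))*8 = (-216 + 21/5)*8 = -1059/5*8 = -8472/5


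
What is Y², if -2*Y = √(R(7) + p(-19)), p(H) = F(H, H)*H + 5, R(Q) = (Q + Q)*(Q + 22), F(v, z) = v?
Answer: 193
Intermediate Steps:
R(Q) = 2*Q*(22 + Q) (R(Q) = (2*Q)*(22 + Q) = 2*Q*(22 + Q))
p(H) = 5 + H² (p(H) = H*H + 5 = H² + 5 = 5 + H²)
Y = -√193 (Y = -√(2*7*(22 + 7) + (5 + (-19)²))/2 = -√(2*7*29 + (5 + 361))/2 = -√(406 + 366)/2 = -√193 ≈ -13.892)
Y² = (-√193)² = 193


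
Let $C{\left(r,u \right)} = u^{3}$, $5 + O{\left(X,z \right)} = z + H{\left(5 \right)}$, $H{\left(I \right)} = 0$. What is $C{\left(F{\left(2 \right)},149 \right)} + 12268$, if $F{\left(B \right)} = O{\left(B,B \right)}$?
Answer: $3320217$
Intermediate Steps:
$O{\left(X,z \right)} = -5 + z$ ($O{\left(X,z \right)} = -5 + \left(z + 0\right) = -5 + z$)
$F{\left(B \right)} = -5 + B$
$C{\left(F{\left(2 \right)},149 \right)} + 12268 = 149^{3} + 12268 = 3307949 + 12268 = 3320217$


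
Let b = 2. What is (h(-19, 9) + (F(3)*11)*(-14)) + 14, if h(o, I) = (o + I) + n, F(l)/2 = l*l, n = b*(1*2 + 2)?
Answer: -2760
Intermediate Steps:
n = 8 (n = 2*(1*2 + 2) = 2*(2 + 2) = 2*4 = 8)
F(l) = 2*l**2 (F(l) = 2*(l*l) = 2*l**2)
h(o, I) = 8 + I + o (h(o, I) = (o + I) + 8 = (I + o) + 8 = 8 + I + o)
(h(-19, 9) + (F(3)*11)*(-14)) + 14 = ((8 + 9 - 19) + ((2*3**2)*11)*(-14)) + 14 = (-2 + ((2*9)*11)*(-14)) + 14 = (-2 + (18*11)*(-14)) + 14 = (-2 + 198*(-14)) + 14 = (-2 - 2772) + 14 = -2774 + 14 = -2760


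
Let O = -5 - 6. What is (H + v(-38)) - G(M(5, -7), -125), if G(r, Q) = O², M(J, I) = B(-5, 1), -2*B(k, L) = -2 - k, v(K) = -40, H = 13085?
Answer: 12924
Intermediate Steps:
B(k, L) = 1 + k/2 (B(k, L) = -(-2 - k)/2 = 1 + k/2)
M(J, I) = -3/2 (M(J, I) = 1 + (½)*(-5) = 1 - 5/2 = -3/2)
O = -11
G(r, Q) = 121 (G(r, Q) = (-11)² = 121)
(H + v(-38)) - G(M(5, -7), -125) = (13085 - 40) - 1*121 = 13045 - 121 = 12924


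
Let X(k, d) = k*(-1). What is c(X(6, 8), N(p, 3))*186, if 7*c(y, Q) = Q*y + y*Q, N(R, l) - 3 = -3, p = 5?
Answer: 0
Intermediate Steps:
N(R, l) = 0 (N(R, l) = 3 - 3 = 0)
X(k, d) = -k
c(y, Q) = 2*Q*y/7 (c(y, Q) = (Q*y + y*Q)/7 = (Q*y + Q*y)/7 = (2*Q*y)/7 = 2*Q*y/7)
c(X(6, 8), N(p, 3))*186 = ((2/7)*0*(-1*6))*186 = ((2/7)*0*(-6))*186 = 0*186 = 0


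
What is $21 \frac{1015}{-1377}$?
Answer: $- \frac{7105}{459} \approx -15.479$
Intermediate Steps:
$21 \frac{1015}{-1377} = 21 \cdot 1015 \left(- \frac{1}{1377}\right) = 21 \left(- \frac{1015}{1377}\right) = - \frac{7105}{459}$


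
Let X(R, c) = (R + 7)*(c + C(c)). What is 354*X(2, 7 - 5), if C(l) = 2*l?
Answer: 19116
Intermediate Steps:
X(R, c) = 3*c*(7 + R) (X(R, c) = (R + 7)*(c + 2*c) = (7 + R)*(3*c) = 3*c*(7 + R))
354*X(2, 7 - 5) = 354*(3*(7 - 5)*(7 + 2)) = 354*(3*2*9) = 354*54 = 19116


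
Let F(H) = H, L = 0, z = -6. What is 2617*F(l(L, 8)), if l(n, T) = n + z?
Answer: -15702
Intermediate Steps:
l(n, T) = -6 + n (l(n, T) = n - 6 = -6 + n)
2617*F(l(L, 8)) = 2617*(-6 + 0) = 2617*(-6) = -15702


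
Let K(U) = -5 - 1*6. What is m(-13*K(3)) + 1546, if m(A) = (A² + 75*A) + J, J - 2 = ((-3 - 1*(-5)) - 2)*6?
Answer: 32722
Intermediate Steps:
K(U) = -11 (K(U) = -5 - 6 = -11)
J = 2 (J = 2 + ((-3 - 1*(-5)) - 2)*6 = 2 + ((-3 + 5) - 2)*6 = 2 + (2 - 2)*6 = 2 + 0*6 = 2 + 0 = 2)
m(A) = 2 + A² + 75*A (m(A) = (A² + 75*A) + 2 = 2 + A² + 75*A)
m(-13*K(3)) + 1546 = (2 + (-13*(-11))² + 75*(-13*(-11))) + 1546 = (2 + 143² + 75*143) + 1546 = (2 + 20449 + 10725) + 1546 = 31176 + 1546 = 32722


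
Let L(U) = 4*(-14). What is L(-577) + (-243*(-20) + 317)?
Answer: 5121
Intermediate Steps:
L(U) = -56
L(-577) + (-243*(-20) + 317) = -56 + (-243*(-20) + 317) = -56 + (4860 + 317) = -56 + 5177 = 5121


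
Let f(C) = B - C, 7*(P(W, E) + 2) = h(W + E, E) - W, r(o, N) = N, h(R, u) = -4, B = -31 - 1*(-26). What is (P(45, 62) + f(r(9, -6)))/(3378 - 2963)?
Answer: -8/415 ≈ -0.019277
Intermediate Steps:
B = -5 (B = -31 + 26 = -5)
P(W, E) = -18/7 - W/7 (P(W, E) = -2 + (-4 - W)/7 = -2 + (-4/7 - W/7) = -18/7 - W/7)
f(C) = -5 - C
(P(45, 62) + f(r(9, -6)))/(3378 - 2963) = ((-18/7 - ⅐*45) + (-5 - 1*(-6)))/(3378 - 2963) = ((-18/7 - 45/7) + (-5 + 6))/415 = (-9 + 1)*(1/415) = -8*1/415 = -8/415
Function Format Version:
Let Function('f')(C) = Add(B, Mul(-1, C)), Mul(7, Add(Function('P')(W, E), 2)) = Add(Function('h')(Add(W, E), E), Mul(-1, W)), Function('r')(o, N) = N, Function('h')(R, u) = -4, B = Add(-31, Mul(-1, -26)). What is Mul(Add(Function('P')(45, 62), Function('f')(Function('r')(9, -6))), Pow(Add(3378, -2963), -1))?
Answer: Rational(-8, 415) ≈ -0.019277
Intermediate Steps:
B = -5 (B = Add(-31, 26) = -5)
Function('P')(W, E) = Add(Rational(-18, 7), Mul(Rational(-1, 7), W)) (Function('P')(W, E) = Add(-2, Mul(Rational(1, 7), Add(-4, Mul(-1, W)))) = Add(-2, Add(Rational(-4, 7), Mul(Rational(-1, 7), W))) = Add(Rational(-18, 7), Mul(Rational(-1, 7), W)))
Function('f')(C) = Add(-5, Mul(-1, C))
Mul(Add(Function('P')(45, 62), Function('f')(Function('r')(9, -6))), Pow(Add(3378, -2963), -1)) = Mul(Add(Add(Rational(-18, 7), Mul(Rational(-1, 7), 45)), Add(-5, Mul(-1, -6))), Pow(Add(3378, -2963), -1)) = Mul(Add(Add(Rational(-18, 7), Rational(-45, 7)), Add(-5, 6)), Pow(415, -1)) = Mul(Add(-9, 1), Rational(1, 415)) = Mul(-8, Rational(1, 415)) = Rational(-8, 415)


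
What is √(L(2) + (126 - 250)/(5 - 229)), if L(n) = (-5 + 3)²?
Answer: √3570/28 ≈ 2.1339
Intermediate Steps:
L(n) = 4 (L(n) = (-2)² = 4)
√(L(2) + (126 - 250)/(5 - 229)) = √(4 + (126 - 250)/(5 - 229)) = √(4 - 124/(-224)) = √(4 - 124*(-1/224)) = √(4 + 31/56) = √(255/56) = √3570/28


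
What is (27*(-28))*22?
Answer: -16632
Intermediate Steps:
(27*(-28))*22 = -756*22 = -16632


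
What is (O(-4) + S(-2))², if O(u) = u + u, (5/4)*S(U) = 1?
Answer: 1296/25 ≈ 51.840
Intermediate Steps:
S(U) = ⅘ (S(U) = (⅘)*1 = ⅘)
O(u) = 2*u
(O(-4) + S(-2))² = (2*(-4) + ⅘)² = (-8 + ⅘)² = (-36/5)² = 1296/25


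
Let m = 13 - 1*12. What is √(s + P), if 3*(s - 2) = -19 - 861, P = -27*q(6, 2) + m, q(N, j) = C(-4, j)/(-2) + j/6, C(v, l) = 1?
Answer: 7*I*√210/6 ≈ 16.907*I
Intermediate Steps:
q(N, j) = -½ + j/6 (q(N, j) = 1/(-2) + j/6 = 1*(-½) + j*(⅙) = -½ + j/6)
m = 1 (m = 13 - 12 = 1)
P = 11/2 (P = -27*(-½ + (⅙)*2) + 1 = -27*(-½ + ⅓) + 1 = -27*(-⅙) + 1 = 9/2 + 1 = 11/2 ≈ 5.5000)
s = -874/3 (s = 2 + (-19 - 861)/3 = 2 + (⅓)*(-880) = 2 - 880/3 = -874/3 ≈ -291.33)
√(s + P) = √(-874/3 + 11/2) = √(-1715/6) = 7*I*√210/6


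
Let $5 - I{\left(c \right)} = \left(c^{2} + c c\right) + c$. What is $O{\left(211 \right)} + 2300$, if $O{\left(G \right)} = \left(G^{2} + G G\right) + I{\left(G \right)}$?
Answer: $2094$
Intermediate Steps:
$I{\left(c \right)} = 5 - c - 2 c^{2}$ ($I{\left(c \right)} = 5 - \left(\left(c^{2} + c c\right) + c\right) = 5 - \left(\left(c^{2} + c^{2}\right) + c\right) = 5 - \left(2 c^{2} + c\right) = 5 - \left(c + 2 c^{2}\right) = 5 - c - 2 c^{2}$)
$O{\left(G \right)} = 5 - G$ ($O{\left(G \right)} = \left(G^{2} + G G\right) - \left(-5 + G + 2 G^{2}\right) = \left(G^{2} + G^{2}\right) - \left(-5 + G + 2 G^{2}\right) = 2 G^{2} - \left(-5 + G + 2 G^{2}\right) = 5 - G$)
$O{\left(211 \right)} + 2300 = \left(5 - 211\right) + 2300 = -206 + 2300 = 2094$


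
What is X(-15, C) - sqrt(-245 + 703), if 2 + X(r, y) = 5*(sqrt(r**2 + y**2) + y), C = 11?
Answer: 53 - sqrt(458) + 5*sqrt(346) ≈ 124.60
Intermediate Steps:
X(r, y) = -2 + 5*y + 5*sqrt(r**2 + y**2) (X(r, y) = -2 + 5*(sqrt(r**2 + y**2) + y) = -2 + 5*(y + sqrt(r**2 + y**2)) = -2 + (5*y + 5*sqrt(r**2 + y**2)) = -2 + 5*y + 5*sqrt(r**2 + y**2))
X(-15, C) - sqrt(-245 + 703) = (-2 + 5*11 + 5*sqrt((-15)**2 + 11**2)) - sqrt(-245 + 703) = (-2 + 55 + 5*sqrt(225 + 121)) - sqrt(458) = (-2 + 55 + 5*sqrt(346)) - sqrt(458) = (53 + 5*sqrt(346)) - sqrt(458) = 53 - sqrt(458) + 5*sqrt(346)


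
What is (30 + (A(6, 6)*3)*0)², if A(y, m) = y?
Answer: 900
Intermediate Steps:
(30 + (A(6, 6)*3)*0)² = (30 + (6*3)*0)² = (30 + 18*0)² = (30 + 0)² = 30² = 900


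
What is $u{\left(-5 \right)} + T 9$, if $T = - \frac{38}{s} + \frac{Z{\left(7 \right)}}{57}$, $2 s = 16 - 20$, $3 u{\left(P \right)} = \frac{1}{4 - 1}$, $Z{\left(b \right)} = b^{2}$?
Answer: $\frac{30583}{171} \approx 178.85$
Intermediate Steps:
$u{\left(P \right)} = \frac{1}{9}$ ($u{\left(P \right)} = \frac{1}{3 \left(4 - 1\right)} = \frac{1}{3 \cdot 3} = \frac{1}{3} \cdot \frac{1}{3} = \frac{1}{9}$)
$s = -2$ ($s = \frac{16 - 20}{2} = \frac{1}{2} \left(-4\right) = -2$)
$T = \frac{1132}{57}$ ($T = - \frac{38}{-2} + \frac{7^{2}}{57} = \left(-38\right) \left(- \frac{1}{2}\right) + 49 \cdot \frac{1}{57} = 19 + \frac{49}{57} = \frac{1132}{57} \approx 19.86$)
$u{\left(-5 \right)} + T 9 = \frac{1}{9} + \frac{1132}{57} \cdot 9 = \frac{1}{9} + \frac{3396}{19} = \frac{30583}{171}$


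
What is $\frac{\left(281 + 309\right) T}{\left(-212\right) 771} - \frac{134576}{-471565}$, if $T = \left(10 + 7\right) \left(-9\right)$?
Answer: $\frac{10760814817}{12846373730} \approx 0.83765$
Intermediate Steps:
$T = -153$ ($T = 17 \left(-9\right) = -153$)
$\frac{\left(281 + 309\right) T}{\left(-212\right) 771} - \frac{134576}{-471565} = \frac{\left(281 + 309\right) \left(-153\right)}{\left(-212\right) 771} - \frac{134576}{-471565} = \frac{590 \left(-153\right)}{-163452} - - \frac{134576}{471565} = \left(-90270\right) \left(- \frac{1}{163452}\right) + \frac{134576}{471565} = \frac{15045}{27242} + \frac{134576}{471565} = \frac{10760814817}{12846373730}$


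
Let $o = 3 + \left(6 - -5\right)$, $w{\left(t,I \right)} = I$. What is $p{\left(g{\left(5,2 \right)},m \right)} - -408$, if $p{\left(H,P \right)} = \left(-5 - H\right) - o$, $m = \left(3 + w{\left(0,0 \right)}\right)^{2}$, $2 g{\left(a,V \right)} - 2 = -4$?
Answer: $390$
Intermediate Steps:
$g{\left(a,V \right)} = -1$ ($g{\left(a,V \right)} = 1 + \frac{1}{2} \left(-4\right) = 1 - 2 = -1$)
$m = 9$ ($m = \left(3 + 0\right)^{2} = 3^{2} = 9$)
$o = 14$ ($o = 3 + \left(6 + 5\right) = 3 + 11 = 14$)
$p{\left(H,P \right)} = -19 - H$ ($p{\left(H,P \right)} = \left(-5 - H\right) - 14 = -19 - H$)
$p{\left(g{\left(5,2 \right)},m \right)} - -408 = \left(-19 - -1\right) - -408 = \left(-19 + 1\right) + 408 = -18 + 408 = 390$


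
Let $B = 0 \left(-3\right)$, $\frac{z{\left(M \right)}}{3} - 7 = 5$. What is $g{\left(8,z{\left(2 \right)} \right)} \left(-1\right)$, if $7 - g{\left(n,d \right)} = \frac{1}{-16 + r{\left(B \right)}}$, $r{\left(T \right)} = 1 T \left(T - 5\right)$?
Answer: $- \frac{113}{16} \approx -7.0625$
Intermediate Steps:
$z{\left(M \right)} = 36$ ($z{\left(M \right)} = 21 + 3 \cdot 5 = 21 + 15 = 36$)
$B = 0$
$r{\left(T \right)} = T \left(-5 + T\right)$
$g{\left(n,d \right)} = \frac{113}{16}$ ($g{\left(n,d \right)} = 7 - \frac{1}{-16 + 0 \left(-5 + 0\right)} = 7 - \frac{1}{-16 + 0 \left(-5\right)} = 7 - \frac{1}{-16 + 0} = 7 - \frac{1}{-16} = 7 - - \frac{1}{16} = 7 + \frac{1}{16} = \frac{113}{16}$)
$g{\left(8,z{\left(2 \right)} \right)} \left(-1\right) = \frac{113}{16} \left(-1\right) = - \frac{113}{16}$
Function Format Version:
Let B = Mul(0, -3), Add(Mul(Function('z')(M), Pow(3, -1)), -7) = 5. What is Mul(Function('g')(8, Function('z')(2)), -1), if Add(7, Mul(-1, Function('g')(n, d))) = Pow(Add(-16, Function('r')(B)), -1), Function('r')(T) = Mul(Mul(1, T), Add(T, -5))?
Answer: Rational(-113, 16) ≈ -7.0625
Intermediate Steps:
Function('z')(M) = 36 (Function('z')(M) = Add(21, Mul(3, 5)) = Add(21, 15) = 36)
B = 0
Function('r')(T) = Mul(T, Add(-5, T))
Function('g')(n, d) = Rational(113, 16) (Function('g')(n, d) = Add(7, Mul(-1, Pow(Add(-16, Mul(0, Add(-5, 0))), -1))) = Add(7, Mul(-1, Pow(Add(-16, Mul(0, -5)), -1))) = Add(7, Mul(-1, Pow(Add(-16, 0), -1))) = Add(7, Mul(-1, Pow(-16, -1))) = Add(7, Mul(-1, Rational(-1, 16))) = Add(7, Rational(1, 16)) = Rational(113, 16))
Mul(Function('g')(8, Function('z')(2)), -1) = Mul(Rational(113, 16), -1) = Rational(-113, 16)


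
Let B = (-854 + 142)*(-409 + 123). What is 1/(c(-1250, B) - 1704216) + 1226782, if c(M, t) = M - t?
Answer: 2342047062635/1909098 ≈ 1.2268e+6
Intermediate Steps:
B = 203632 (B = -712*(-286) = 203632)
1/(c(-1250, B) - 1704216) + 1226782 = 1/((-1250 - 1*203632) - 1704216) + 1226782 = 1/((-1250 - 203632) - 1704216) + 1226782 = 1/(-204882 - 1704216) + 1226782 = 1/(-1909098) + 1226782 = -1/1909098 + 1226782 = 2342047062635/1909098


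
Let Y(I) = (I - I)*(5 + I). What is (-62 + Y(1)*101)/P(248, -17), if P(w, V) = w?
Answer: -1/4 ≈ -0.25000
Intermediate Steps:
Y(I) = 0 (Y(I) = 0*(5 + I) = 0)
(-62 + Y(1)*101)/P(248, -17) = (-62 + 0*101)/248 = (-62 + 0)*(1/248) = -62*1/248 = -1/4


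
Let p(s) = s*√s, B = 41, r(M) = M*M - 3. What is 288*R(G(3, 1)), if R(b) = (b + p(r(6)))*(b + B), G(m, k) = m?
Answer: 38016 + 418176*√33 ≈ 2.4403e+6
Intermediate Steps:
r(M) = -3 + M² (r(M) = M² - 3 = -3 + M²)
p(s) = s^(3/2)
R(b) = (41 + b)*(b + 33*√33) (R(b) = (b + (-3 + 6²)^(3/2))*(b + 41) = (b + (-3 + 36)^(3/2))*(41 + b) = (b + 33^(3/2))*(41 + b) = (b + 33*√33)*(41 + b) = (41 + b)*(b + 33*√33))
288*R(G(3, 1)) = 288*(3² + 41*3 + 1353*√33 + 33*3*√33) = 288*(9 + 123 + 1353*√33 + 99*√33) = 288*(132 + 1452*√33) = 38016 + 418176*√33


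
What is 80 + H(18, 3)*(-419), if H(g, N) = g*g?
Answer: -135676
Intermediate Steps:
H(g, N) = g²
80 + H(18, 3)*(-419) = 80 + 18²*(-419) = 80 + 324*(-419) = 80 - 135756 = -135676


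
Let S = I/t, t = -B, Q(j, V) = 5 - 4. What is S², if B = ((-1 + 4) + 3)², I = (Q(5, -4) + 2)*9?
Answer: 9/16 ≈ 0.56250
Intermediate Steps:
Q(j, V) = 1
I = 27 (I = (1 + 2)*9 = 3*9 = 27)
B = 36 (B = (3 + 3)² = 6² = 36)
t = -36 (t = -1*36 = -36)
S = -¾ (S = 27/(-36) = 27*(-1/36) = -¾ ≈ -0.75000)
S² = (-¾)² = 9/16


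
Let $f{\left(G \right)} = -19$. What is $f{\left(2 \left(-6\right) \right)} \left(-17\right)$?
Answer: $323$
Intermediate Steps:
$f{\left(2 \left(-6\right) \right)} \left(-17\right) = \left(-19\right) \left(-17\right) = 323$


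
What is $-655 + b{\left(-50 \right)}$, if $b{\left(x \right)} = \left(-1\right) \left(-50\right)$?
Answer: $-605$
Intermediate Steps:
$b{\left(x \right)} = 50$
$-655 + b{\left(-50 \right)} = -655 + 50 = -605$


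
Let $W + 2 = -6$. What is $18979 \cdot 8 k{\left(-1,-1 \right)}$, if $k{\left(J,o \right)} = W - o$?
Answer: $-1062824$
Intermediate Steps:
$W = -8$ ($W = -2 - 6 = -8$)
$k{\left(J,o \right)} = -8 - o$
$18979 \cdot 8 k{\left(-1,-1 \right)} = 18979 \cdot 8 \left(-8 - -1\right) = 18979 \cdot 8 \left(-8 + 1\right) = 18979 \cdot 8 \left(-7\right) = 18979 \left(-56\right) = -1062824$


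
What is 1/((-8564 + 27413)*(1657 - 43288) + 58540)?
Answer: -1/784644179 ≈ -1.2745e-9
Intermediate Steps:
1/((-8564 + 27413)*(1657 - 43288) + 58540) = 1/(18849*(-41631) + 58540) = 1/(-784702719 + 58540) = 1/(-784644179) = -1/784644179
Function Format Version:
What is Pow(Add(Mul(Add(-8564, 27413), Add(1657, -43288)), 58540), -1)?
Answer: Rational(-1, 784644179) ≈ -1.2745e-9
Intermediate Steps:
Pow(Add(Mul(Add(-8564, 27413), Add(1657, -43288)), 58540), -1) = Pow(Add(Mul(18849, -41631), 58540), -1) = Pow(Add(-784702719, 58540), -1) = Pow(-784644179, -1) = Rational(-1, 784644179)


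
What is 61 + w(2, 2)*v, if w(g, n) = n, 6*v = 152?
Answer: 335/3 ≈ 111.67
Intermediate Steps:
v = 76/3 (v = (1/6)*152 = 76/3 ≈ 25.333)
61 + w(2, 2)*v = 61 + 2*(76/3) = 61 + 152/3 = 335/3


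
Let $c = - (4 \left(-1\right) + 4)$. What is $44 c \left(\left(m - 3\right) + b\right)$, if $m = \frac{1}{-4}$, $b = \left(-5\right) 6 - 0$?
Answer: $0$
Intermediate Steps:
$b = -30$ ($b = -30 + 0 = -30$)
$m = - \frac{1}{4} \approx -0.25$
$c = 0$ ($c = - (-4 + 4) = \left(-1\right) 0 = 0$)
$44 c \left(\left(m - 3\right) + b\right) = 44 \cdot 0 \left(\left(- \frac{1}{4} - 3\right) - 30\right) = 0 \left(- \frac{13}{4} - 30\right) = 0 \left(- \frac{133}{4}\right) = 0$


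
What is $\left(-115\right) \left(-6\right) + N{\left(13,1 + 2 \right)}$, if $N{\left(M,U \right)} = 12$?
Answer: $702$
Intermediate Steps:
$\left(-115\right) \left(-6\right) + N{\left(13,1 + 2 \right)} = \left(-115\right) \left(-6\right) + 12 = 690 + 12 = 702$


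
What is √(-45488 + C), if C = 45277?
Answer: I*√211 ≈ 14.526*I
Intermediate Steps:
√(-45488 + C) = √(-45488 + 45277) = √(-211) = I*√211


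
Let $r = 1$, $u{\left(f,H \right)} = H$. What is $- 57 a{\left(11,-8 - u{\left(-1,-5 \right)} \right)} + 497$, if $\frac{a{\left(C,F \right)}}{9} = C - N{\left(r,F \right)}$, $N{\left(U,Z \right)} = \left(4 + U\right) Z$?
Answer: $-12841$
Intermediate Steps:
$N{\left(U,Z \right)} = Z \left(4 + U\right)$
$a{\left(C,F \right)} = - 45 F + 9 C$ ($a{\left(C,F \right)} = 9 \left(C - F \left(4 + 1\right)\right) = 9 \left(C - F 5\right) = 9 \left(C - 5 F\right) = - 45 F + 9 C$)
$- 57 a{\left(11,-8 - u{\left(-1,-5 \right)} \right)} + 497 = - 57 \left(- 45 \left(-8 - -5\right) + 9 \cdot 11\right) + 497 = - 57 \left(- 45 \left(-8 + 5\right) + 99\right) + 497 = - 57 \left(\left(-45\right) \left(-3\right) + 99\right) + 497 = - 57 \left(135 + 99\right) + 497 = \left(-57\right) 234 + 497 = -13338 + 497 = -12841$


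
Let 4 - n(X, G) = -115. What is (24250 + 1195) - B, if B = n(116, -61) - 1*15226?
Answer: 40552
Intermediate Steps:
n(X, G) = 119 (n(X, G) = 4 - 1*(-115) = 4 + 115 = 119)
B = -15107 (B = 119 - 1*15226 = 119 - 15226 = -15107)
(24250 + 1195) - B = (24250 + 1195) - 1*(-15107) = 25445 + 15107 = 40552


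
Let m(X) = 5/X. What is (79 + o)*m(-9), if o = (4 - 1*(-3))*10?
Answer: -745/9 ≈ -82.778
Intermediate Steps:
o = 70 (o = (4 + 3)*10 = 7*10 = 70)
(79 + o)*m(-9) = (79 + 70)*(5/(-9)) = 149*(5*(-⅑)) = 149*(-5/9) = -745/9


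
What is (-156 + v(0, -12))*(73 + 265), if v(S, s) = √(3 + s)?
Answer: -52728 + 1014*I ≈ -52728.0 + 1014.0*I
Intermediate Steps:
(-156 + v(0, -12))*(73 + 265) = (-156 + √(3 - 12))*(73 + 265) = (-156 + √(-9))*338 = (-156 + 3*I)*338 = -52728 + 1014*I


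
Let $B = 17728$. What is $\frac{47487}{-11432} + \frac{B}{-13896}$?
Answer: $- \frac{107818231}{19857384} \approx -5.4296$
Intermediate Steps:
$\frac{47487}{-11432} + \frac{B}{-13896} = \frac{47487}{-11432} + \frac{17728}{-13896} = 47487 \left(- \frac{1}{11432}\right) + 17728 \left(- \frac{1}{13896}\right) = - \frac{47487}{11432} - \frac{2216}{1737} = - \frac{107818231}{19857384}$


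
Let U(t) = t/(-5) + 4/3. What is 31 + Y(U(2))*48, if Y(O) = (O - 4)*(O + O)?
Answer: -18283/75 ≈ -243.77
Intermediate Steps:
U(t) = 4/3 - t/5 (U(t) = t*(-⅕) + 4*(⅓) = -t/5 + 4/3 = 4/3 - t/5)
Y(O) = 2*O*(-4 + O) (Y(O) = (-4 + O)*(2*O) = 2*O*(-4 + O))
31 + Y(U(2))*48 = 31 + (2*(4/3 - ⅕*2)*(-4 + (4/3 - ⅕*2)))*48 = 31 + (2*(4/3 - ⅖)*(-4 + (4/3 - ⅖)))*48 = 31 + (2*(14/15)*(-4 + 14/15))*48 = 31 + (2*(14/15)*(-46/15))*48 = 31 - 1288/225*48 = 31 - 20608/75 = -18283/75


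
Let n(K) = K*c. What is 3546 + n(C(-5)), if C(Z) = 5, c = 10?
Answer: 3596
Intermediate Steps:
n(K) = 10*K (n(K) = K*10 = 10*K)
3546 + n(C(-5)) = 3546 + 10*5 = 3546 + 50 = 3596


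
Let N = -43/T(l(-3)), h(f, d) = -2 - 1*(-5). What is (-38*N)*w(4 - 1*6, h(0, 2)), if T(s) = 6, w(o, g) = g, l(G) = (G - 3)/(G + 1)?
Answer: 817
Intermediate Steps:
l(G) = (-3 + G)/(1 + G)
h(f, d) = 3 (h(f, d) = -2 + 5 = 3)
N = -43/6 ≈ -7.1667
(-38*N)*w(4 - 1*6, h(0, 2)) = -38*(-43/6)*3 = (817/3)*3 = 817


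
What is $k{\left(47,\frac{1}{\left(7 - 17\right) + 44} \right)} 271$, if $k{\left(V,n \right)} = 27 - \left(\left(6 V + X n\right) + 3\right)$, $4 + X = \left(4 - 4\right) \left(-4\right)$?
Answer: $- \frac{1188064}{17} \approx -69886.0$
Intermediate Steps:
$X = -4$ ($X = -4 + \left(4 - 4\right) \left(-4\right) = -4 + 0 \left(-4\right) = -4 + 0 = -4$)
$k{\left(V,n \right)} = 24 - 6 V + 4 n$ ($k{\left(V,n \right)} = 27 - \left(\left(6 V - 4 n\right) + 3\right) = 27 - \left(\left(- 4 n + 6 V\right) + 3\right) = 27 - \left(3 - 4 n + 6 V\right) = 24 - 6 V + 4 n$)
$k{\left(47,\frac{1}{\left(7 - 17\right) + 44} \right)} 271 = \left(24 - 282 + \frac{4}{\left(7 - 17\right) + 44}\right) 271 = \left(24 - 282 + \frac{4}{-10 + 44}\right) 271 = \left(24 - 282 + \frac{4}{34}\right) 271 = \left(24 - 282 + 4 \cdot \frac{1}{34}\right) 271 = \left(24 - 282 + \frac{2}{17}\right) 271 = \left(- \frac{4384}{17}\right) 271 = - \frac{1188064}{17}$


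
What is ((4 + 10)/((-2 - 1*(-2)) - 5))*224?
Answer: -3136/5 ≈ -627.20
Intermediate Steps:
((4 + 10)/((-2 - 1*(-2)) - 5))*224 = (14/((-2 + 2) - 5))*224 = (14/(0 - 5))*224 = (14/(-5))*224 = (14*(-⅕))*224 = -14/5*224 = -3136/5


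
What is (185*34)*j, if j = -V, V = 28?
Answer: -176120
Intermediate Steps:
j = -28 (j = -1*28 = -28)
(185*34)*j = (185*34)*(-28) = 6290*(-28) = -176120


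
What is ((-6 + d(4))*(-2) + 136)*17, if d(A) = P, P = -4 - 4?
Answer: 2788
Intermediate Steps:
P = -8
d(A) = -8
((-6 + d(4))*(-2) + 136)*17 = ((-6 - 8)*(-2) + 136)*17 = (-14*(-2) + 136)*17 = (28 + 136)*17 = 164*17 = 2788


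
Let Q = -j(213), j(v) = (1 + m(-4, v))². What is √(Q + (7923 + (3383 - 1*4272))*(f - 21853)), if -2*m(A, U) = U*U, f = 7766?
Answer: I*√2454516521/2 ≈ 24772.0*I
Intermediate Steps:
m(A, U) = -U²/2 (m(A, U) = -U*U/2 = -U²/2)
j(v) = (1 - v²/2)²
Q = -2058164689/4 (Q = -(-2 + 213²)²/4 = -(-2 + 45369)²/4 = -45367²/4 = -2058164689/4 ≈ -5.1454e+8)
√(Q + (7923 + (3383 - 1*4272))*(f - 21853)) = √(-2058164689/4 + (7923 + (3383 - 1*4272))*(7766 - 21853)) = √(-2058164689/4 + (7923 + (3383 - 4272))*(-14087)) = √(-2058164689/4 + (7923 - 889)*(-14087)) = √(-2058164689/4 + 7034*(-14087)) = √(-2058164689/4 - 99087958) = √(-2454516521/4) = I*√2454516521/2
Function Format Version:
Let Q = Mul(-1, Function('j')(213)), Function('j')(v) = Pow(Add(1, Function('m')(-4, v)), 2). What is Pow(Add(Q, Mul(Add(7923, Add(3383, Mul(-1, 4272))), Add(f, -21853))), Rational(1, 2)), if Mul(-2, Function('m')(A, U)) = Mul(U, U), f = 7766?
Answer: Mul(Rational(1, 2), I, Pow(2454516521, Rational(1, 2))) ≈ Mul(24772., I)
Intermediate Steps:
Function('m')(A, U) = Mul(Rational(-1, 2), Pow(U, 2)) (Function('m')(A, U) = Mul(Rational(-1, 2), Mul(U, U)) = Mul(Rational(-1, 2), Pow(U, 2)))
Function('j')(v) = Pow(Add(1, Mul(Rational(-1, 2), Pow(v, 2))), 2)
Q = Rational(-2058164689, 4) (Q = Mul(-1, Mul(Rational(1, 4), Pow(Add(-2, Pow(213, 2)), 2))) = Mul(-1, Mul(Rational(1, 4), Pow(Add(-2, 45369), 2))) = Mul(-1, Mul(Rational(1, 4), Pow(45367, 2))) = Mul(-1, Mul(Rational(1, 4), 2058164689)) = Mul(-1, Rational(2058164689, 4)) = Rational(-2058164689, 4) ≈ -5.1454e+8)
Pow(Add(Q, Mul(Add(7923, Add(3383, Mul(-1, 4272))), Add(f, -21853))), Rational(1, 2)) = Pow(Add(Rational(-2058164689, 4), Mul(Add(7923, Add(3383, Mul(-1, 4272))), Add(7766, -21853))), Rational(1, 2)) = Pow(Add(Rational(-2058164689, 4), Mul(Add(7923, Add(3383, -4272)), -14087)), Rational(1, 2)) = Pow(Add(Rational(-2058164689, 4), Mul(Add(7923, -889), -14087)), Rational(1, 2)) = Pow(Add(Rational(-2058164689, 4), Mul(7034, -14087)), Rational(1, 2)) = Pow(Add(Rational(-2058164689, 4), -99087958), Rational(1, 2)) = Pow(Rational(-2454516521, 4), Rational(1, 2)) = Mul(Rational(1, 2), I, Pow(2454516521, Rational(1, 2)))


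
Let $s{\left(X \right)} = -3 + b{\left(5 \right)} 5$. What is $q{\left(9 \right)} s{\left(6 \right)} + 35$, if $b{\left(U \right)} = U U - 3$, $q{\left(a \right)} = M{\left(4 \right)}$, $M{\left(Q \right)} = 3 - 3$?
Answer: $35$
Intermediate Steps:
$M{\left(Q \right)} = 0$ ($M{\left(Q \right)} = 3 - 3 = 0$)
$q{\left(a \right)} = 0$
$b{\left(U \right)} = -3 + U^{2}$ ($b{\left(U \right)} = U^{2} - 3 = -3 + U^{2}$)
$s{\left(X \right)} = 107$ ($s{\left(X \right)} = -3 + \left(-3 + 5^{2}\right) 5 = -3 + \left(-3 + 25\right) 5 = -3 + 22 \cdot 5 = -3 + 110 = 107$)
$q{\left(9 \right)} s{\left(6 \right)} + 35 = 0 \cdot 107 + 35 = 0 + 35 = 35$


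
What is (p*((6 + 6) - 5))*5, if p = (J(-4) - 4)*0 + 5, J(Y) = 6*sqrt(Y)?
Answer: 175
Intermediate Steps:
p = 5 (p = (6*sqrt(-4) - 4)*0 + 5 = (6*(2*I) - 4)*0 + 5 = (12*I - 4)*0 + 5 = (-4 + 12*I)*0 + 5 = 0 + 5 = 5)
(p*((6 + 6) - 5))*5 = (5*((6 + 6) - 5))*5 = (5*(12 - 5))*5 = (5*7)*5 = 35*5 = 175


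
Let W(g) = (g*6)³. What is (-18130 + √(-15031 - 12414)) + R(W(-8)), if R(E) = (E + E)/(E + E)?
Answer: -18129 + I*√27445 ≈ -18129.0 + 165.67*I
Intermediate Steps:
W(g) = 216*g³ (W(g) = (6*g)³ = 216*g³)
R(E) = 1 (R(E) = (2*E)/((2*E)) = (2*E)*(1/(2*E)) = 1)
(-18130 + √(-15031 - 12414)) + R(W(-8)) = (-18130 + √(-15031 - 12414)) + 1 = (-18130 + √(-27445)) + 1 = (-18130 + I*√27445) + 1 = -18129 + I*√27445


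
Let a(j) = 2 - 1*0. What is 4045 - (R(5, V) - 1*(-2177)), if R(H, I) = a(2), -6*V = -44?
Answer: 1866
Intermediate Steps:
a(j) = 2 (a(j) = 2 + 0 = 2)
V = 22/3 (V = -⅙*(-44) = 22/3 ≈ 7.3333)
R(H, I) = 2
4045 - (R(5, V) - 1*(-2177)) = 4045 - (2 - 1*(-2177)) = 4045 - (2 + 2177) = 4045 - 1*2179 = 4045 - 2179 = 1866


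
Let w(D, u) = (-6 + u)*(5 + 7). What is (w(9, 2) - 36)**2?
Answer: 7056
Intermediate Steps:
w(D, u) = -72 + 12*u (w(D, u) = (-6 + u)*12 = -72 + 12*u)
(w(9, 2) - 36)**2 = ((-72 + 12*2) - 36)**2 = ((-72 + 24) - 36)**2 = (-48 - 36)**2 = (-84)**2 = 7056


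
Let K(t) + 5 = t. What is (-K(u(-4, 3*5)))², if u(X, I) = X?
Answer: 81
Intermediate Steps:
K(t) = -5 + t
(-K(u(-4, 3*5)))² = (-(-5 - 4))² = (-1*(-9))² = 9² = 81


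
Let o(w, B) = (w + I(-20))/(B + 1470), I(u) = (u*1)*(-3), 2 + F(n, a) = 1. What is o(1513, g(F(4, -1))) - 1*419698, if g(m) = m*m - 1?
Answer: -616954487/1470 ≈ -4.1970e+5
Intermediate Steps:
F(n, a) = -1 (F(n, a) = -2 + 1 = -1)
g(m) = -1 + m**2 (g(m) = m**2 - 1 = -1 + m**2)
I(u) = -3*u (I(u) = u*(-3) = -3*u)
o(w, B) = (60 + w)/(1470 + B) (o(w, B) = (w - 3*(-20))/(B + 1470) = (w + 60)/(1470 + B) = (60 + w)/(1470 + B))
o(1513, g(F(4, -1))) - 1*419698 = (60 + 1513)/(1470 + (-1 + (-1)**2)) - 1*419698 = 1573/(1470 + (-1 + 1)) - 419698 = 1573/(1470 + 0) - 419698 = 1573/1470 - 419698 = -616954487/1470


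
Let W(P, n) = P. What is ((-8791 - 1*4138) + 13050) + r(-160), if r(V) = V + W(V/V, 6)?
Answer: -38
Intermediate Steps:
r(V) = 1 + V (r(V) = V + V/V = V + 1 = 1 + V)
((-8791 - 1*4138) + 13050) + r(-160) = ((-8791 - 1*4138) + 13050) + (1 - 160) = ((-8791 - 4138) + 13050) - 159 = (-12929 + 13050) - 159 = 121 - 159 = -38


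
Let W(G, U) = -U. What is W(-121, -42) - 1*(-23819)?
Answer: 23861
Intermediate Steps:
W(-121, -42) - 1*(-23819) = -1*(-42) - 1*(-23819) = 42 + 23819 = 23861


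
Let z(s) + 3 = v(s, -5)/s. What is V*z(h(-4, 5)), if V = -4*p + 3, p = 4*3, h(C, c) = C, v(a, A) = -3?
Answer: 405/4 ≈ 101.25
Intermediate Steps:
z(s) = -3 - 3/s
p = 12
V = -45 (V = -4*12 + 3 = -48 + 3 = -45)
V*z(h(-4, 5)) = -45*(-3 - 3/(-4)) = -45*(-3 - 3*(-1/4)) = -45*(-3 + 3/4) = -45*(-9/4) = 405/4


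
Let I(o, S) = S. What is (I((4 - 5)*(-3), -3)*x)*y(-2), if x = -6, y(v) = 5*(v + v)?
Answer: -360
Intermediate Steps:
y(v) = 10*v (y(v) = 5*(2*v) = 10*v)
(I((4 - 5)*(-3), -3)*x)*y(-2) = (-3*(-6))*(10*(-2)) = 18*(-20) = -360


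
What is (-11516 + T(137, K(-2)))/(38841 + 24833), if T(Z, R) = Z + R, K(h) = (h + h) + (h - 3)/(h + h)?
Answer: -45527/254696 ≈ -0.17875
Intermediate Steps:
K(h) = 2*h + (-3 + h)/(2*h) (K(h) = 2*h + (-3 + h)/((2*h)) = 2*h + (-3 + h)*(1/(2*h)) = 2*h + (-3 + h)/(2*h))
T(Z, R) = R + Z
(-11516 + T(137, K(-2)))/(38841 + 24833) = (-11516 + ((½)*(-3 - 2*(1 + 4*(-2)))/(-2) + 137))/(38841 + 24833) = (-11516 + ((½)*(-½)*(-3 - 2*(1 - 8)) + 137))/63674 = (-11516 + ((½)*(-½)*(-3 - 2*(-7)) + 137))*(1/63674) = (-11516 + ((½)*(-½)*(-3 + 14) + 137))*(1/63674) = (-11516 + ((½)*(-½)*11 + 137))*(1/63674) = (-11516 + (-11/4 + 137))*(1/63674) = (-11516 + 537/4)*(1/63674) = -45527/4*1/63674 = -45527/254696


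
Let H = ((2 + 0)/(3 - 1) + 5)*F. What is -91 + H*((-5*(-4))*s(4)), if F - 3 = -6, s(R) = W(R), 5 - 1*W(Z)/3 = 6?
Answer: 989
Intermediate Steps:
W(Z) = -3 (W(Z) = 15 - 3*6 = 15 - 18 = -3)
s(R) = -3
F = -3 (F = 3 - 6 = -3)
H = -18 (H = ((2 + 0)/(3 - 1) + 5)*(-3) = (2/2 + 5)*(-3) = (2*(½) + 5)*(-3) = (1 + 5)*(-3) = 6*(-3) = -18)
-91 + H*((-5*(-4))*s(4)) = -91 - 18*(-5*(-4))*(-3) = -91 - 360*(-3) = -91 - 18*(-60) = -91 + 1080 = 989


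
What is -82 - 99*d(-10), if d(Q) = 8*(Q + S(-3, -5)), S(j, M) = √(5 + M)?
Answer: 7838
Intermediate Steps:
d(Q) = 8*Q (d(Q) = 8*(Q + √(5 - 5)) = 8*(Q + √0) = 8*(Q + 0) = 8*Q)
-82 - 99*d(-10) = -82 - 792*(-10) = -82 - 99*(-80) = -82 + 7920 = 7838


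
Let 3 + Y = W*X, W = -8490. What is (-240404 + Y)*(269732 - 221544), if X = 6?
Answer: -14039429236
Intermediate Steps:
Y = -50943 (Y = -3 - 8490*6 = -3 - 50940 = -50943)
(-240404 + Y)*(269732 - 221544) = (-240404 - 50943)*(269732 - 221544) = -291347*48188 = -14039429236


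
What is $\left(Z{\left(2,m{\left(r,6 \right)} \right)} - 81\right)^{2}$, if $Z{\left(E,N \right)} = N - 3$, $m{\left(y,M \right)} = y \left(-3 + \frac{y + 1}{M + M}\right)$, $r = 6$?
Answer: $\frac{38809}{4} \approx 9702.3$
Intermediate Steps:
$m{\left(y,M \right)} = y \left(-3 + \frac{1 + y}{2 M}\right)$
$Z{\left(E,N \right)} = -3 + N$ ($Z{\left(E,N \right)} = N - 3 = -3 + N$)
$\left(Z{\left(2,m{\left(r,6 \right)} \right)} - 81\right)^{2} = \left(\left(-3 + \frac{1}{2} \cdot 6 \cdot \frac{1}{6} \left(1 + 6 - 36\right)\right) - 81\right)^{2} = \left(\left(-3 + \frac{1}{2} \cdot 6 \cdot \frac{1}{6} \left(-29\right)\right) - 81\right)^{2} = \left(\left(-3 - \frac{29}{2}\right) - 81\right)^{2} = \left(- \frac{35}{2} - 81\right)^{2} = \left(- \frac{197}{2}\right)^{2} = \frac{38809}{4}$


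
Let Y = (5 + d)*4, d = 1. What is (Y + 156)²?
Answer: 32400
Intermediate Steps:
Y = 24 (Y = (5 + 1)*4 = 6*4 = 24)
(Y + 156)² = (24 + 156)² = 180² = 32400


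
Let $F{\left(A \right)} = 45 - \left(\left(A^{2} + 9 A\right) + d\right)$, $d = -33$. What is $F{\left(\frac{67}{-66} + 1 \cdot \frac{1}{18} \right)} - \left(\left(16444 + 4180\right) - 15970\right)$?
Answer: $- \frac{44773756}{9801} \approx -4568.3$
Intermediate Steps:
$F{\left(A \right)} = 78 - A^{2} - 9 A$ ($F{\left(A \right)} = 45 - \left(\left(A^{2} + 9 A\right) - 33\right) = 45 - \left(-33 + A^{2} + 9 A\right) = 78 - A^{2} - 9 A$)
$F{\left(\frac{67}{-66} + 1 \cdot \frac{1}{18} \right)} - \left(\left(16444 + 4180\right) - 15970\right) = \left(78 - \left(\frac{67}{-66} + 1 \cdot \frac{1}{18}\right)^{2} - 9 \left(\frac{67}{-66} + 1 \cdot \frac{1}{18}\right)\right) - \left(\left(16444 + 4180\right) - 15970\right) = \left(78 - \left(67 \left(- \frac{1}{66}\right) + 1 \cdot \frac{1}{18}\right)^{2} - 9 \left(67 \left(- \frac{1}{66}\right) + 1 \cdot \frac{1}{18}\right)\right) - \left(20624 - 15970\right) = \left(78 - \left(- \frac{67}{66} + \frac{1}{18}\right)^{2} - 9 \left(- \frac{67}{66} + \frac{1}{18}\right)\right) - 4654 = \left(78 - \left(- \frac{95}{99}\right)^{2} - - \frac{95}{11}\right) - 4654 = \left(78 - \frac{9025}{9801} + \frac{95}{11}\right) - 4654 = \frac{840098}{9801} - 4654 = - \frac{44773756}{9801}$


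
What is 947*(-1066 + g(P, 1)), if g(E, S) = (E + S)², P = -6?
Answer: -985827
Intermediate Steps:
947*(-1066 + g(P, 1)) = 947*(-1066 + (-6 + 1)²) = 947*(-1066 + (-5)²) = 947*(-1066 + 25) = 947*(-1041) = -985827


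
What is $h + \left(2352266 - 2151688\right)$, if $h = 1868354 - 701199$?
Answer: $1367733$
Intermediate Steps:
$h = 1167155$ ($h = 1868354 - 701199 = 1167155$)
$h + \left(2352266 - 2151688\right) = 1167155 + \left(2352266 - 2151688\right) = 1167155 + 200578 = 1367733$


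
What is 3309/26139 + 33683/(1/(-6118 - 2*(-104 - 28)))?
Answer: -1718031795963/8713 ≈ -1.9718e+8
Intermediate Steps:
3309/26139 + 33683/(1/(-6118 - 2*(-104 - 28))) = 3309*(1/26139) + 33683/(1/(-6118 - 2*(-132))) = 1103/8713 + 33683/(1/(-6118 + 264)) = 1103/8713 + 33683/(1/(-5854)) = 1103/8713 + 33683/(-1/5854) = 1103/8713 + 33683*(-5854) = 1103/8713 - 197180282 = -1718031795963/8713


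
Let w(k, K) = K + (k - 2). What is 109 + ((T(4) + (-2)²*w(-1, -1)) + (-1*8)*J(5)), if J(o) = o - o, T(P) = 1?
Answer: 94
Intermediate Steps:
J(o) = 0
w(k, K) = -2 + K + k (w(k, K) = K + (-2 + k) = -2 + K + k)
109 + ((T(4) + (-2)²*w(-1, -1)) + (-1*8)*J(5)) = 109 + ((1 + (-2)²*(-2 - 1 - 1)) - 1*8*0) = 109 + ((1 + 4*(-4)) - 8*0) = 109 + ((1 - 16) + 0) = 109 + (-15 + 0) = 109 - 15 = 94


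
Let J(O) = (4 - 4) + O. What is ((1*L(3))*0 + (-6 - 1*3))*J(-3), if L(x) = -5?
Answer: 27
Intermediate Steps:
J(O) = O (J(O) = 0 + O = O)
((1*L(3))*0 + (-6 - 1*3))*J(-3) = ((1*(-5))*0 + (-6 - 1*3))*(-3) = (-5*0 + (-6 - 3))*(-3) = (0 - 9)*(-3) = -9*(-3) = 27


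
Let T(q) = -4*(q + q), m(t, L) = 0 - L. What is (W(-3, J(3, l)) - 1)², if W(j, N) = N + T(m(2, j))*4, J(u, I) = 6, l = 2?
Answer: 8281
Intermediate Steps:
m(t, L) = -L
T(q) = -8*q
W(j, N) = N + 32*j (W(j, N) = N - (-8)*j*4 = N + (8*j)*4 = N + 32*j)
(W(-3, J(3, l)) - 1)² = ((6 + 32*(-3)) - 1)² = ((6 - 96) - 1)² = (-90 - 1)² = (-91)² = 8281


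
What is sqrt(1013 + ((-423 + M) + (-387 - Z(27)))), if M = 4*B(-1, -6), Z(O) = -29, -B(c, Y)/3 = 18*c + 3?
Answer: 2*sqrt(103) ≈ 20.298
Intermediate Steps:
B(c, Y) = -9 - 54*c (B(c, Y) = -3*(18*c + 3) = -3*(3 + 18*c) = -9 - 54*c)
M = 180 (M = 4*(-9 - 54*(-1)) = 4*(-9 + 54) = 4*45 = 180)
sqrt(1013 + ((-423 + M) + (-387 - Z(27)))) = sqrt(1013 + ((-423 + 180) + (-387 - 1*(-29)))) = sqrt(1013 + (-243 + (-387 + 29))) = sqrt(1013 + (-243 - 358)) = sqrt(1013 - 601) = sqrt(412) = 2*sqrt(103)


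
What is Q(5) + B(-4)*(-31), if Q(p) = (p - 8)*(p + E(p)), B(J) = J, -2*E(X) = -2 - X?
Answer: 197/2 ≈ 98.500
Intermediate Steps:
E(X) = 1 + X/2 (E(X) = -(-2 - X)/2 = 1 + X/2)
Q(p) = (1 + 3*p/2)*(-8 + p) (Q(p) = (p - 8)*(p + (1 + p/2)) = (-8 + p)*(1 + 3*p/2) = (1 + 3*p/2)*(-8 + p))
Q(5) + B(-4)*(-31) = (-8 - 11*5 + (3/2)*5²) - 4*(-31) = (-8 - 55 + (3/2)*25) + 124 = (-8 - 55 + 75/2) + 124 = -51/2 + 124 = 197/2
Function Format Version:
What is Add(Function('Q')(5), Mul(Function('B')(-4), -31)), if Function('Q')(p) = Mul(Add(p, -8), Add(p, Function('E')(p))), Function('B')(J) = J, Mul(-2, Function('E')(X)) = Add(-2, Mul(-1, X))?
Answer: Rational(197, 2) ≈ 98.500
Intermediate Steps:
Function('E')(X) = Add(1, Mul(Rational(1, 2), X)) (Function('E')(X) = Mul(Rational(-1, 2), Add(-2, Mul(-1, X))) = Add(1, Mul(Rational(1, 2), X)))
Function('Q')(p) = Mul(Add(1, Mul(Rational(3, 2), p)), Add(-8, p)) (Function('Q')(p) = Mul(Add(p, -8), Add(p, Add(1, Mul(Rational(1, 2), p)))) = Mul(Add(-8, p), Add(1, Mul(Rational(3, 2), p))) = Mul(Add(1, Mul(Rational(3, 2), p)), Add(-8, p)))
Add(Function('Q')(5), Mul(Function('B')(-4), -31)) = Add(Add(-8, Mul(-11, 5), Mul(Rational(3, 2), Pow(5, 2))), Mul(-4, -31)) = Add(Add(-8, -55, Mul(Rational(3, 2), 25)), 124) = Add(Add(-8, -55, Rational(75, 2)), 124) = Add(Rational(-51, 2), 124) = Rational(197, 2)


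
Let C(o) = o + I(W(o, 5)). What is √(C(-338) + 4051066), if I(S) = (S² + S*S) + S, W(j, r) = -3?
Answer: √4050743 ≈ 2012.6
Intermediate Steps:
I(S) = S + 2*S² (I(S) = (S² + S²) + S = 2*S² + S = S + 2*S²)
C(o) = 15 + o (C(o) = o - 3*(1 + 2*(-3)) = o - 3*(1 - 6) = o - 3*(-5) = o + 15 = 15 + o)
√(C(-338) + 4051066) = √((15 - 338) + 4051066) = √(-323 + 4051066) = √4050743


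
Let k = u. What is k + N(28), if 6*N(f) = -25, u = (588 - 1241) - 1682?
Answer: -14035/6 ≈ -2339.2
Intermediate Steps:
u = -2335 (u = -653 - 1682 = -2335)
N(f) = -25/6 (N(f) = (1/6)*(-25) = -25/6)
k = -2335
k + N(28) = -2335 - 25/6 = -14035/6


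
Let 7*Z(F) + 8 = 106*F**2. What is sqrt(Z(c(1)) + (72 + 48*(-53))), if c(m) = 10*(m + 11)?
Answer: 4*sqrt(13474) ≈ 464.31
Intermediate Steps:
c(m) = 110 + 10*m (c(m) = 10*(11 + m) = 110 + 10*m)
Z(F) = -8/7 + 106*F**2/7 (Z(F) = -8/7 + (106*F**2)/7 = -8/7 + 106*F**2/7)
sqrt(Z(c(1)) + (72 + 48*(-53))) = sqrt((-8/7 + 106*(110 + 10*1)**2/7) + (72 + 48*(-53))) = sqrt((-8/7 + 106*(110 + 10)**2/7) + (72 - 2544)) = sqrt((-8/7 + (106/7)*120**2) - 2472) = sqrt((-8/7 + (106/7)*14400) - 2472) = sqrt((-8/7 + 1526400/7) - 2472) = sqrt(218056 - 2472) = sqrt(215584) = 4*sqrt(13474)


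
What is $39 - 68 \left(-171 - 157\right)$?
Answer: $22343$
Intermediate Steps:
$39 - 68 \left(-171 - 157\right) = 39 - -22304 = 39 + 22304 = 22343$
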